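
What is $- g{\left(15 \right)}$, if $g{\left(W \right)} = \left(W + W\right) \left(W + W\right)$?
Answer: $-900$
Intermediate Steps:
$g{\left(W \right)} = 4 W^{2}$ ($g{\left(W \right)} = 2 W 2 W = 4 W^{2}$)
$- g{\left(15 \right)} = - 4 \cdot 15^{2} = - 4 \cdot 225 = \left(-1\right) 900 = -900$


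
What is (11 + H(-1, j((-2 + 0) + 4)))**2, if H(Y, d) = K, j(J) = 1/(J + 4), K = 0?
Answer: 121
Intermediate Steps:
j(J) = 1/(4 + J)
H(Y, d) = 0
(11 + H(-1, j((-2 + 0) + 4)))**2 = (11 + 0)**2 = 11**2 = 121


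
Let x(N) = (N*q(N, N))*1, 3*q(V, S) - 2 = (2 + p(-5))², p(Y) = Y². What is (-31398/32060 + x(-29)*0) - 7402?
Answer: -118669759/16030 ≈ -7403.0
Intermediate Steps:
q(V, S) = 731/3 (q(V, S) = ⅔ + (2 + (-5)²)²/3 = ⅔ + (2 + 25)²/3 = ⅔ + (⅓)*27² = ⅔ + (⅓)*729 = ⅔ + 243 = 731/3)
x(N) = 731*N/3 (x(N) = (N*(731/3))*1 = (731*N/3)*1 = 731*N/3)
(-31398/32060 + x(-29)*0) - 7402 = (-31398/32060 + ((731/3)*(-29))*0) - 7402 = (-31398*1/32060 - 21199/3*0) - 7402 = (-15699/16030 + 0) - 7402 = -15699/16030 - 7402 = -118669759/16030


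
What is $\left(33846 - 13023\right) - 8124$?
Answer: $12699$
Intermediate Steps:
$\left(33846 - 13023\right) - 8124 = 20823 - 8124 = 12699$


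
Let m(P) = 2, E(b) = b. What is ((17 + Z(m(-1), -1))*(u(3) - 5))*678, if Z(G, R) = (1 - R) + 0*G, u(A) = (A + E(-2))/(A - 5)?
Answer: -70851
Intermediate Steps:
u(A) = (-2 + A)/(-5 + A) (u(A) = (A - 2)/(A - 5) = (-2 + A)/(-5 + A))
Z(G, R) = 1 - R (Z(G, R) = (1 - R) + 0 = 1 - R)
((17 + Z(m(-1), -1))*(u(3) - 5))*678 = ((17 + (1 - 1*(-1)))*((-2 + 3)/(-5 + 3) - 5))*678 = ((17 + (1 + 1))*(1/(-2) - 5))*678 = ((17 + 2)*(-½*1 - 5))*678 = (19*(-½ - 5))*678 = (19*(-11/2))*678 = -209/2*678 = -70851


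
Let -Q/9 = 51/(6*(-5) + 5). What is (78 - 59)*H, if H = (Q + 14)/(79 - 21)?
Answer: 15371/1450 ≈ 10.601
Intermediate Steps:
Q = 459/25 (Q = -459/(6*(-5) + 5) = -459/(-30 + 5) = -459/(-25) = -459*(-1)/25 = -9*(-51/25) = 459/25 ≈ 18.360)
H = 809/1450 (H = (459/25 + 14)/(79 - 21) = (809/25)/58 = (809/25)*(1/58) = 809/1450 ≈ 0.55793)
(78 - 59)*H = (78 - 59)*(809/1450) = 19*(809/1450) = 15371/1450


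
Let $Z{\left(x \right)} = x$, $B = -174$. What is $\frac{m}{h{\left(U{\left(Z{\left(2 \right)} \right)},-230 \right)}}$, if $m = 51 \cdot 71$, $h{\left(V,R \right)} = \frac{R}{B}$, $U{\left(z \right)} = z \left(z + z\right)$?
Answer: $\frac{315027}{115} \approx 2739.4$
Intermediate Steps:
$U{\left(z \right)} = 2 z^{2}$ ($U{\left(z \right)} = z 2 z = 2 z^{2}$)
$h{\left(V,R \right)} = - \frac{R}{174}$ ($h{\left(V,R \right)} = \frac{R}{-174} = R \left(- \frac{1}{174}\right) = - \frac{R}{174}$)
$m = 3621$
$\frac{m}{h{\left(U{\left(Z{\left(2 \right)} \right)},-230 \right)}} = \frac{3621}{\left(- \frac{1}{174}\right) \left(-230\right)} = \frac{3621}{\frac{115}{87}} = 3621 \cdot \frac{87}{115} = \frac{315027}{115}$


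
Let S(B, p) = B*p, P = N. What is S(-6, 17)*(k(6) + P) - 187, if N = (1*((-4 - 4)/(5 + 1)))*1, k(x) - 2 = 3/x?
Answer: -306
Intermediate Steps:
k(x) = 2 + 3/x
N = -4/3 (N = (1*(-8/6))*1 = (1*(-8*1/6))*1 = (1*(-4/3))*1 = -4/3*1 = -4/3 ≈ -1.3333)
P = -4/3 ≈ -1.3333
S(-6, 17)*(k(6) + P) - 187 = (-6*17)*((2 + 3/6) - 4/3) - 187 = -102*((2 + 3*(1/6)) - 4/3) - 187 = -102*((2 + 1/2) - 4/3) - 187 = -102*(5/2 - 4/3) - 187 = -102*7/6 - 187 = -119 - 187 = -306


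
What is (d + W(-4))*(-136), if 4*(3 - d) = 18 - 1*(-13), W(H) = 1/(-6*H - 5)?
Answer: 12138/19 ≈ 638.84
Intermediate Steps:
W(H) = 1/(-5 - 6*H)
d = -19/4 (d = 3 - (18 - 1*(-13))/4 = 3 - (18 + 13)/4 = 3 - ¼*31 = 3 - 31/4 = -19/4 ≈ -4.7500)
(d + W(-4))*(-136) = (-19/4 - 1/(5 + 6*(-4)))*(-136) = (-19/4 - 1/(5 - 24))*(-136) = (-19/4 - 1/(-19))*(-136) = (-19/4 - 1*(-1/19))*(-136) = (-19/4 + 1/19)*(-136) = -357/76*(-136) = 12138/19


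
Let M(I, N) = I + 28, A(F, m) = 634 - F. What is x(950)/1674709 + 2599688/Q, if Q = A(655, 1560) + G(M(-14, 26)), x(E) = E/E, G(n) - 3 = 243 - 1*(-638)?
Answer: 4353720891655/1445273867 ≈ 3012.4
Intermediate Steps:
M(I, N) = 28 + I
G(n) = 884 (G(n) = 3 + (243 - 1*(-638)) = 3 + (243 + 638) = 3 + 881 = 884)
x(E) = 1
Q = 863 (Q = (634 - 1*655) + 884 = (634 - 655) + 884 = -21 + 884 = 863)
x(950)/1674709 + 2599688/Q = 1/1674709 + 2599688/863 = 4353720891655/1445273867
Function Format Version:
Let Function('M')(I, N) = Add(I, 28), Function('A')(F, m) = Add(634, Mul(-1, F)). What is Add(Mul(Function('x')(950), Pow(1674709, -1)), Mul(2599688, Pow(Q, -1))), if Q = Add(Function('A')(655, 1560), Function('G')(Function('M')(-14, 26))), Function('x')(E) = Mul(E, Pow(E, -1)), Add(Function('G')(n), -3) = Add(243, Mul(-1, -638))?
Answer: Rational(4353720891655, 1445273867) ≈ 3012.4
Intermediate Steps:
Function('M')(I, N) = Add(28, I)
Function('G')(n) = 884 (Function('G')(n) = Add(3, Add(243, Mul(-1, -638))) = Add(3, Add(243, 638)) = Add(3, 881) = 884)
Function('x')(E) = 1
Q = 863 (Q = Add(Add(634, Mul(-1, 655)), 884) = Add(Add(634, -655), 884) = Add(-21, 884) = 863)
Add(Mul(Function('x')(950), Pow(1674709, -1)), Mul(2599688, Pow(Q, -1))) = Add(Mul(1, Pow(1674709, -1)), Mul(2599688, Pow(863, -1))) = Add(Mul(1, Rational(1, 1674709)), Mul(2599688, Rational(1, 863))) = Add(Rational(1, 1674709), Rational(2599688, 863)) = Rational(4353720891655, 1445273867)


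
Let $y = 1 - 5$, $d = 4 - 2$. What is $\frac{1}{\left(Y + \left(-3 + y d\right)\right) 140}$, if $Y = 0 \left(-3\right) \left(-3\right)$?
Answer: $- \frac{1}{1540} \approx -0.00064935$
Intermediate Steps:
$d = 2$ ($d = 4 - 2 = 2$)
$y = -4$
$Y = 0$ ($Y = 0 \left(-3\right) = 0$)
$\frac{1}{\left(Y + \left(-3 + y d\right)\right) 140} = \frac{1}{\left(0 - 11\right) 140} = \frac{1}{\left(-11\right) 140} = \frac{1}{-1540} = - \frac{1}{1540}$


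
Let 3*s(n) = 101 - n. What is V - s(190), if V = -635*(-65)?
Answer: 123914/3 ≈ 41305.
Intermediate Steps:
V = 41275
s(n) = 101/3 - n/3 (s(n) = (101 - n)/3 = 101/3 - n/3)
V - s(190) = 41275 - (101/3 - ⅓*190) = 41275 - (101/3 - 190/3) = 41275 - 1*(-89/3) = 41275 + 89/3 = 123914/3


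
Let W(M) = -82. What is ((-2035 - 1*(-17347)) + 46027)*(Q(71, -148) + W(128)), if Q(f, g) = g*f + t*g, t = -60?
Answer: -104889690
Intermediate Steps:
Q(f, g) = -60*g + f*g (Q(f, g) = g*f - 60*g = f*g - 60*g = -60*g + f*g)
((-2035 - 1*(-17347)) + 46027)*(Q(71, -148) + W(128)) = ((-2035 - 1*(-17347)) + 46027)*(-148*(-60 + 71) - 82) = ((-2035 + 17347) + 46027)*(-148*11 - 82) = (15312 + 46027)*(-1628 - 82) = 61339*(-1710) = -104889690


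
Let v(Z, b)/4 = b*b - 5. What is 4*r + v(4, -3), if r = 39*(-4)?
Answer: -608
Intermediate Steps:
v(Z, b) = -20 + 4*b**2 (v(Z, b) = 4*(b*b - 5) = 4*(b**2 - 5) = 4*(-5 + b**2) = -20 + 4*b**2)
r = -156
4*r + v(4, -3) = 4*(-156) + (-20 + 4*(-3)**2) = -624 + (-20 + 4*9) = -624 + (-20 + 36) = -624 + 16 = -608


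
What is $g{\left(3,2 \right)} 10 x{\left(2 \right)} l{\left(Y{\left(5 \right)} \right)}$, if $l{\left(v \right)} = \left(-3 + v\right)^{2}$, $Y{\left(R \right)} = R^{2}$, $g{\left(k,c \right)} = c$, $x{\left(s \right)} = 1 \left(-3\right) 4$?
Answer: $-116160$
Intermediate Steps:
$x{\left(s \right)} = -12$ ($x{\left(s \right)} = \left(-3\right) 4 = -12$)
$g{\left(3,2 \right)} 10 x{\left(2 \right)} l{\left(Y{\left(5 \right)} \right)} = 2 \cdot 10 \left(-12\right) \left(-3 + 5^{2}\right)^{2} = 20 \left(-12\right) \left(-3 + 25\right)^{2} = - 240 \cdot 22^{2} = \left(-240\right) 484 = -116160$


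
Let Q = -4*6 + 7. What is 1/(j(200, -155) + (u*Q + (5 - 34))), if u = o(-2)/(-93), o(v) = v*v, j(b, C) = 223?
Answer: 93/18110 ≈ 0.0051353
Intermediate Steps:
o(v) = v²
Q = -17 (Q = -24 + 7 = -17)
u = -4/93 (u = (-2)²/(-93) = 4*(-1/93) = -4/93 ≈ -0.043011)
1/(j(200, -155) + (u*Q + (5 - 34))) = 1/(223 + (-4/93*(-17) + (5 - 34))) = 1/(223 + (68/93 - 29)) = 1/(223 - 2629/93) = 1/(18110/93) = 93/18110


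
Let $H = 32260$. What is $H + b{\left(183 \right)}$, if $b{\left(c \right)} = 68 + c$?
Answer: $32511$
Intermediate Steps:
$H + b{\left(183 \right)} = 32260 + \left(68 + 183\right) = 32260 + 251 = 32511$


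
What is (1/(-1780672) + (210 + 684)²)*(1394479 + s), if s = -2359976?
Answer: -1374073284812110727/1780672 ≈ -7.7166e+11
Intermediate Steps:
(1/(-1780672) + (210 + 684)²)*(1394479 + s) = (1/(-1780672) + (210 + 684)²)*(1394479 - 2359976) = (-1/1780672 + 894²)*(-965497) = (-1/1780672 + 799236)*(-965497) = (1423177166591/1780672)*(-965497) = -1374073284812110727/1780672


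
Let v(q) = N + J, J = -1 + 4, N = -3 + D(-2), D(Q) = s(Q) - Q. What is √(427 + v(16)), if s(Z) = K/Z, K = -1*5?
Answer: √1726/2 ≈ 20.773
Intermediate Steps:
K = -5
s(Z) = -5/Z
D(Q) = -Q - 5/Q (D(Q) = -5/Q - Q = -Q - 5/Q)
N = 3/2 (N = -3 + (-1*(-2) - 5/(-2)) = -3 + (2 - 5*(-½)) = -3 + (2 + 5/2) = -3 + 9/2 = 3/2 ≈ 1.5000)
J = 3
v(q) = 9/2 (v(q) = 3/2 + 3 = 9/2)
√(427 + v(16)) = √(427 + 9/2) = √(863/2) = √1726/2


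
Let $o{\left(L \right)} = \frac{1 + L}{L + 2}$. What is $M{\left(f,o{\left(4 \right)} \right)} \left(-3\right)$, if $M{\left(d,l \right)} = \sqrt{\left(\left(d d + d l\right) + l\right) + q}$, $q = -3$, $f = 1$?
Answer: $- i \sqrt{3} \approx - 1.732 i$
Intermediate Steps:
$o{\left(L \right)} = \frac{1 + L}{2 + L}$
$M{\left(d,l \right)} = \sqrt{-3 + l + d^{2} + d l}$ ($M{\left(d,l \right)} = \sqrt{\left(\left(d d + d l\right) + l\right) - 3} = \sqrt{\left(\left(d^{2} + d l\right) + l\right) - 3} = \sqrt{\left(l + d^{2} + d l\right) - 3} = \sqrt{-3 + l + d^{2} + d l}$)
$M{\left(f,o{\left(4 \right)} \right)} \left(-3\right) = \sqrt{-3 + \frac{1 + 4}{2 + 4} + 1^{2} + 1 \frac{1 + 4}{2 + 4}} \left(-3\right) = \sqrt{-3 + \frac{1}{6} \cdot 5 + 1 + 1 \cdot \frac{1}{6} \cdot 5} \left(-3\right) = \sqrt{-3 + \frac{5}{6} + 1 + 1 \cdot \frac{5}{6}} \left(-3\right) = \sqrt{-3 + \frac{5}{6} + 1 + \frac{5}{6}} \left(-3\right) = \sqrt{- \frac{1}{3}} \left(-3\right) = \frac{i \sqrt{3}}{3} \left(-3\right) = - i \sqrt{3}$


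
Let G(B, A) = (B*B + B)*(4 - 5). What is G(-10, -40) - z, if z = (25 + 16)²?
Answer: -1771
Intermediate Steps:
G(B, A) = -B - B² (G(B, A) = (B² + B)*(-1) = (B + B²)*(-1) = -B - B²)
z = 1681 (z = 41² = 1681)
G(-10, -40) - z = -1*(-10)*(1 - 10) - 1*1681 = -1*(-10)*(-9) - 1681 = -90 - 1681 = -1771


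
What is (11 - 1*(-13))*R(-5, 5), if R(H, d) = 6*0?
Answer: 0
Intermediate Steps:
R(H, d) = 0
(11 - 1*(-13))*R(-5, 5) = (11 - 1*(-13))*0 = (11 + 13)*0 = 24*0 = 0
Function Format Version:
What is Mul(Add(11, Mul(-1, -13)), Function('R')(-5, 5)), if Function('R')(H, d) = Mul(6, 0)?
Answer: 0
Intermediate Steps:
Function('R')(H, d) = 0
Mul(Add(11, Mul(-1, -13)), Function('R')(-5, 5)) = Mul(Add(11, Mul(-1, -13)), 0) = Mul(Add(11, 13), 0) = Mul(24, 0) = 0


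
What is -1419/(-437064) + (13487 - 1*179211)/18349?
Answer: -24135319035/2673229112 ≈ -9.0285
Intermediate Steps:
-1419/(-437064) + (13487 - 1*179211)/18349 = -1419*(-1/437064) + (13487 - 179211)*(1/18349) = 473/145688 - 165724*1/18349 = 473/145688 - 165724/18349 = -24135319035/2673229112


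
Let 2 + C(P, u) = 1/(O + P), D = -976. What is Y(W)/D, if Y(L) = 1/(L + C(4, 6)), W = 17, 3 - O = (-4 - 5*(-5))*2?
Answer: -35/511424 ≈ -6.8436e-5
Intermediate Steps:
O = -39 (O = 3 - (-4 - 5*(-5))*2 = 3 - (-4 + 25)*2 = 3 - 21*2 = 3 - 1*42 = 3 - 42 = -39)
C(P, u) = -2 + 1/(-39 + P)
Y(L) = 1/(-71/35 + L) (Y(L) = 1/(L + (79 - 2*4)/(-39 + 4)) = 1/(L + (79 - 8)/(-35)) = 1/(L - 1/35*71) = 1/(L - 71/35) = 1/(-71/35 + L))
Y(W)/D = (35/(-71 + 35*17))/(-976) = (35/(-71 + 595))*(-1/976) = (35/524)*(-1/976) = -35/511424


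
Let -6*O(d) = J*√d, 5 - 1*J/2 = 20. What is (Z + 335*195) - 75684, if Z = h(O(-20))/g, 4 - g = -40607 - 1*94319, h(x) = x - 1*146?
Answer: -698870008/67465 + I*√5/13493 ≈ -10359.0 + 0.00016572*I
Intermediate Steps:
J = -30 (J = 10 - 2*20 = 10 - 40 = -30)
O(d) = 5*√d (O(d) = -(-5)*√d = 5*√d)
h(x) = -146 + x (h(x) = x - 146 = -146 + x)
g = 134930 (g = 4 - (-40607 - 1*94319) = 4 - (-40607 - 94319) = 4 - 1*(-134926) = 4 + 134926 = 134930)
Z = -73/67465 + I*√5/13493 (Z = (-146 + 5*√(-20))/134930 = (-146 + 5*(2*I*√5))*(1/134930) = (-146 + 10*I*√5)*(1/134930) = -73/67465 + I*√5/13493 ≈ -0.001082 + 0.00016572*I)
(Z + 335*195) - 75684 = ((-73/67465 + I*√5/13493) + 335*195) - 75684 = ((-73/67465 + I*√5/13493) + 65325) - 75684 = (4407151052/67465 + I*√5/13493) - 75684 = -698870008/67465 + I*√5/13493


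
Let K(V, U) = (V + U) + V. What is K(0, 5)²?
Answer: 25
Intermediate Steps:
K(V, U) = U + 2*V (K(V, U) = (U + V) + V = U + 2*V)
K(0, 5)² = (5 + 2*0)² = (5 + 0)² = 5² = 25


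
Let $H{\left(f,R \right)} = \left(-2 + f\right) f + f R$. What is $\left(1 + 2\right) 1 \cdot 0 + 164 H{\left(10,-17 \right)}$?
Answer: $-14760$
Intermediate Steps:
$H{\left(f,R \right)} = R f + f \left(-2 + f\right)$ ($H{\left(f,R \right)} = f \left(-2 + f\right) + R f = R f + f \left(-2 + f\right)$)
$\left(1 + 2\right) 1 \cdot 0 + 164 H{\left(10,-17 \right)} = \left(1 + 2\right) 1 \cdot 0 + 164 \cdot 10 \left(-2 - 17 + 10\right) = 3 \cdot 0 + 164 \cdot 10 \left(-9\right) = 0 + 164 \left(-90\right) = 0 - 14760 = -14760$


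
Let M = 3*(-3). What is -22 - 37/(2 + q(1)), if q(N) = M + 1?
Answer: -95/6 ≈ -15.833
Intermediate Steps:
M = -9
q(N) = -8 (q(N) = -9 + 1 = -8)
-22 - 37/(2 + q(1)) = -22 - 37/(2 - 8) = -22 - 37/(-6) = -22 - 37*(-1/6) = -22 + 37/6 = -95/6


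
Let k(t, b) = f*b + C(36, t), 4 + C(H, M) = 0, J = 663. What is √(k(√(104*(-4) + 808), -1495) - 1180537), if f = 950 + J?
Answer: 2*I*√897994 ≈ 1895.3*I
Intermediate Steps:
f = 1613 (f = 950 + 663 = 1613)
C(H, M) = -4 (C(H, M) = -4 + 0 = -4)
k(t, b) = -4 + 1613*b (k(t, b) = 1613*b - 4 = -4 + 1613*b)
√(k(√(104*(-4) + 808), -1495) - 1180537) = √((-4 + 1613*(-1495)) - 1180537) = √((-4 - 2411435) - 1180537) = √(-2411439 - 1180537) = √(-3591976) = 2*I*√897994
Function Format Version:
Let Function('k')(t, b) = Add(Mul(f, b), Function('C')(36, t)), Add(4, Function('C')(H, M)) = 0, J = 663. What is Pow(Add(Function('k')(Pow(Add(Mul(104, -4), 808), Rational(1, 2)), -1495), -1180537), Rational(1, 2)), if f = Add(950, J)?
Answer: Mul(2, I, Pow(897994, Rational(1, 2))) ≈ Mul(1895.3, I)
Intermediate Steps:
f = 1613 (f = Add(950, 663) = 1613)
Function('C')(H, M) = -4 (Function('C')(H, M) = Add(-4, 0) = -4)
Function('k')(t, b) = Add(-4, Mul(1613, b)) (Function('k')(t, b) = Add(Mul(1613, b), -4) = Add(-4, Mul(1613, b)))
Pow(Add(Function('k')(Pow(Add(Mul(104, -4), 808), Rational(1, 2)), -1495), -1180537), Rational(1, 2)) = Pow(Add(Add(-4, Mul(1613, -1495)), -1180537), Rational(1, 2)) = Pow(Add(Add(-4, -2411435), -1180537), Rational(1, 2)) = Pow(Add(-2411439, -1180537), Rational(1, 2)) = Pow(-3591976, Rational(1, 2)) = Mul(2, I, Pow(897994, Rational(1, 2)))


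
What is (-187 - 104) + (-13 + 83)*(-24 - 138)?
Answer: -11631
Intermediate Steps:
(-187 - 104) + (-13 + 83)*(-24 - 138) = -291 + 70*(-162) = -291 - 11340 = -11631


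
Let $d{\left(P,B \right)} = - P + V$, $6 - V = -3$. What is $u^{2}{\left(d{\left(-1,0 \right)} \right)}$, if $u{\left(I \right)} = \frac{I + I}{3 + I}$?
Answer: $\frac{400}{169} \approx 2.3669$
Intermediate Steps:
$V = 9$ ($V = 6 - -3 = 6 + 3 = 9$)
$d{\left(P,B \right)} = 9 - P$ ($d{\left(P,B \right)} = - P + 9 = 9 - P$)
$u{\left(I \right)} = \frac{2 I}{3 + I}$
$u^{2}{\left(d{\left(-1,0 \right)} \right)} = \left(\frac{2 \left(9 - -1\right)}{3 + \left(9 - -1\right)}\right)^{2} = \left(\frac{2 \left(9 + 1\right)}{3 + \left(9 + 1\right)}\right)^{2} = \left(2 \cdot 10 \frac{1}{3 + 10}\right)^{2} = \left(2 \cdot 10 \cdot \frac{1}{13}\right)^{2} = \left(\frac{20}{13}\right)^{2} = \frac{400}{169}$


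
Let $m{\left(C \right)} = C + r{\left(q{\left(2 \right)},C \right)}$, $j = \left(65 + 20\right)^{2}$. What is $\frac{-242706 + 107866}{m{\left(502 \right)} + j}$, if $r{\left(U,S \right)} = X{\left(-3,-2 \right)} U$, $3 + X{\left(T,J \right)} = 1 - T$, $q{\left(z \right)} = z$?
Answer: $- \frac{134840}{7729} \approx -17.446$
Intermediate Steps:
$X{\left(T,J \right)} = -2 - T$ ($X{\left(T,J \right)} = -3 - \left(-1 + T\right) = -2 - T$)
$j = 7225$ ($j = 85^{2} = 7225$)
$r{\left(U,S \right)} = U$ ($r{\left(U,S \right)} = \left(-2 - -3\right) U = \left(-2 + 3\right) U = 1 U = U$)
$m{\left(C \right)} = 2 + C$ ($m{\left(C \right)} = C + 2 = 2 + C$)
$\frac{-242706 + 107866}{m{\left(502 \right)} + j} = \frac{-242706 + 107866}{\left(2 + 502\right) + 7225} = - \frac{134840}{504 + 7225} = - \frac{134840}{7729}$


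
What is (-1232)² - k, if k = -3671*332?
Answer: 2736596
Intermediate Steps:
k = -1218772
(-1232)² - k = (-1232)² - 1*(-1218772) = 1517824 + 1218772 = 2736596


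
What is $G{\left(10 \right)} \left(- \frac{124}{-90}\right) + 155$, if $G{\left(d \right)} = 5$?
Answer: $\frac{1457}{9} \approx 161.89$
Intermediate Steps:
$G{\left(10 \right)} \left(- \frac{124}{-90}\right) + 155 = 5 \left(- \frac{124}{-90}\right) + 155 = 5 \left(\left(-124\right) \left(- \frac{1}{90}\right)\right) + 155 = 5 \cdot \frac{62}{45} + 155 = \frac{62}{9} + 155 = \frac{1457}{9}$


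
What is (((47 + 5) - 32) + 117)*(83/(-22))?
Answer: -11371/22 ≈ -516.86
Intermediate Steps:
(((47 + 5) - 32) + 117)*(83/(-22)) = ((52 - 32) + 117)*(83*(-1/22)) = (20 + 117)*(-83/22) = 137*(-83/22) = -11371/22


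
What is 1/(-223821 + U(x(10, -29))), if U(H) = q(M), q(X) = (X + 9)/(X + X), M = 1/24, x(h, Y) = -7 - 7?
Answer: -2/447425 ≈ -4.4700e-6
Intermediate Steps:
x(h, Y) = -14
M = 1/24 ≈ 0.041667
q(X) = (9 + X)/(2*X) (q(X) = (9 + X)/((2*X)) = (9 + X)*(1/(2*X)) = (9 + X)/(2*X))
U(H) = 217/2 (U(H) = (9 + 1/24)/(2*(1/24)) = (½)*24*(217/24) = 217/2)
1/(-223821 + U(x(10, -29))) = 1/(-223821 + 217/2) = 1/(-447425/2) = -2/447425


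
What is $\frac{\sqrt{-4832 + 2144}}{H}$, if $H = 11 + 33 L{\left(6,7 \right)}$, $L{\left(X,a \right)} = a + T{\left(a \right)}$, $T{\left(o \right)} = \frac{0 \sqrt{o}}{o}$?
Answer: $\frac{4 i \sqrt{42}}{121} \approx 0.21424 i$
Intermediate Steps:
$T{\left(o \right)} = 0$ ($T{\left(o \right)} = \frac{0}{o} = 0$)
$L{\left(X,a \right)} = a$ ($L{\left(X,a \right)} = a + 0 = a$)
$H = 242$ ($H = 11 + 33 \cdot 7 = 11 + 231 = 242$)
$\frac{\sqrt{-4832 + 2144}}{H} = \frac{\sqrt{-4832 + 2144}}{242} = \sqrt{-2688} \cdot \frac{1}{242} = 8 i \sqrt{42} \cdot \frac{1}{242} = \frac{4 i \sqrt{42}}{121}$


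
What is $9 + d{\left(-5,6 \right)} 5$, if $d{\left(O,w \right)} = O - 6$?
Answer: $-46$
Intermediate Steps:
$d{\left(O,w \right)} = -6 + O$ ($d{\left(O,w \right)} = O - 6 = -6 + O$)
$9 + d{\left(-5,6 \right)} 5 = 9 + \left(-6 - 5\right) 5 = 9 - 55 = -46$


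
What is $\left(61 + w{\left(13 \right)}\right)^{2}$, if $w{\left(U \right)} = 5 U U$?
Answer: $820836$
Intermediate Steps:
$w{\left(U \right)} = 5 U^{2}$
$\left(61 + w{\left(13 \right)}\right)^{2} = \left(61 + 5 \cdot 13^{2}\right)^{2} = \left(61 + 5 \cdot 169\right)^{2} = \left(61 + 845\right)^{2} = 906^{2} = 820836$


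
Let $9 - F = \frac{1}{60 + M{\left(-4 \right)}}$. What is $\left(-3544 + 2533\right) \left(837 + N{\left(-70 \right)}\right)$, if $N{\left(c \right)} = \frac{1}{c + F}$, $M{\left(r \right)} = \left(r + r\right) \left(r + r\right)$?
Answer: $- \frac{6401430591}{7565} \approx -8.4619 \cdot 10^{5}$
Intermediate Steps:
$M{\left(r \right)} = 4 r^{2}$ ($M{\left(r \right)} = 2 r 2 r = 4 r^{2}$)
$F = \frac{1115}{124}$ ($F = 9 - \frac{1}{60 + 4 \left(-4\right)^{2}} = 9 - \frac{1}{60 + 4 \cdot 16} = 9 - \frac{1}{60 + 64} = 9 - \frac{1}{124} = \frac{1115}{124} \approx 8.9919$)
$N{\left(c \right)} = \frac{1}{\frac{1115}{124} + c}$ ($N{\left(c \right)} = \frac{1}{c + \frac{1115}{124}} = \frac{1}{\frac{1115}{124} + c}$)
$\left(-3544 + 2533\right) \left(837 + N{\left(-70 \right)}\right) = \left(-3544 + 2533\right) \left(837 + \frac{124}{1115 + 124 \left(-70\right)}\right) = - 1011 \left(837 + \frac{124}{1115 - 8680}\right) = - 1011 \left(837 + \frac{124}{-7565}\right) = - 1011 \left(837 + 124 \left(- \frac{1}{7565}\right)\right) = - 1011 \left(837 - \frac{124}{7565}\right) = \left(-1011\right) \frac{6331781}{7565} = - \frac{6401430591}{7565}$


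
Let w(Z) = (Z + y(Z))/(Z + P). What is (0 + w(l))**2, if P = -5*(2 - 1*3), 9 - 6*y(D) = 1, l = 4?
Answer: 256/729 ≈ 0.35117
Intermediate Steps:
y(D) = 4/3 (y(D) = 3/2 - 1/6*1 = 3/2 - 1/6 = 4/3)
P = 5 (P = -5*(2 - 3) = -5*(-1) = 5)
w(Z) = (4/3 + Z)/(5 + Z) (w(Z) = (Z + 4/3)/(Z + 5) = (4/3 + Z)/(5 + Z))
(0 + w(l))**2 = (0 + (4/3 + 4)/(5 + 4))**2 = (0 + (16/3)/9)**2 = (0 + (1/9)*(16/3))**2 = (0 + 16/27)**2 = (16/27)**2 = 256/729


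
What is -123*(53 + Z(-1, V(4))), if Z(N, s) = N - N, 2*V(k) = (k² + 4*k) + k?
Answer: -6519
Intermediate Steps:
V(k) = k²/2 + 5*k/2 (V(k) = ((k² + 4*k) + k)/2 = (k² + 5*k)/2 = k²/2 + 5*k/2)
Z(N, s) = 0
-123*(53 + Z(-1, V(4))) = -123*(53 + 0) = -123*53 = -6519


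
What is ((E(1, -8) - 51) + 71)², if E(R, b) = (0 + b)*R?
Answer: 144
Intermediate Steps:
E(R, b) = R*b (E(R, b) = b*R = R*b)
((E(1, -8) - 51) + 71)² = ((1*(-8) - 51) + 71)² = ((-8 - 51) + 71)² = (-59 + 71)² = 12² = 144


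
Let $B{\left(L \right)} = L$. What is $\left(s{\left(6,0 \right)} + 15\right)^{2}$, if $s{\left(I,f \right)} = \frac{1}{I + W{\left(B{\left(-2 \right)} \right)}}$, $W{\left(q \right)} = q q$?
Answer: $\frac{22801}{100} \approx 228.01$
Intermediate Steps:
$W{\left(q \right)} = q^{2}$
$s{\left(I,f \right)} = \frac{1}{4 + I}$ ($s{\left(I,f \right)} = \frac{1}{I + \left(-2\right)^{2}} = \frac{1}{I + 4} = \frac{1}{4 + I}$)
$\left(s{\left(6,0 \right)} + 15\right)^{2} = \left(\frac{1}{4 + 6} + 15\right)^{2} = \left(\frac{1}{10} + 15\right)^{2} = \left(\frac{151}{10}\right)^{2} = \frac{22801}{100}$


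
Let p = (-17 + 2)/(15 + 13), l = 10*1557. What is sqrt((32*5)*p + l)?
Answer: sqrt(758730)/7 ≈ 124.44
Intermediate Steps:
l = 15570
p = -15/28 ≈ -0.53571
sqrt((32*5)*p + l) = sqrt((32*5)*(-15/28) + 15570) = sqrt(160*(-15/28) + 15570) = sqrt(-600/7 + 15570) = sqrt(108390/7) = sqrt(758730)/7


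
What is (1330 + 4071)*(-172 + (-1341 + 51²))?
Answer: 5876288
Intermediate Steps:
(1330 + 4071)*(-172 + (-1341 + 51²)) = 5401*(-172 + (-1341 + 2601)) = 5401*(-172 + 1260) = 5401*1088 = 5876288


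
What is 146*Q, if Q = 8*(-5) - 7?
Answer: -6862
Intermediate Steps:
Q = -47 (Q = -40 - 7 = -47)
146*Q = 146*(-47) = -6862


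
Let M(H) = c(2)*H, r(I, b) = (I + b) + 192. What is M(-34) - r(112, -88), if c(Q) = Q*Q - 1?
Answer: -318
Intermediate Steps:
c(Q) = -1 + Q² (c(Q) = Q² - 1 = -1 + Q²)
r(I, b) = 192 + I + b
M(H) = 3*H (M(H) = (-1 + 2²)*H = (-1 + 4)*H = 3*H)
M(-34) - r(112, -88) = 3*(-34) - (192 + 112 - 88) = -102 - 1*216 = -102 - 216 = -318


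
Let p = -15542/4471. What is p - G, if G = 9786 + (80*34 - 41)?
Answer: -55746557/4471 ≈ -12468.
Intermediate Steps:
G = 12465 (G = 9786 + (2720 - 41) = 9786 + 2679 = 12465)
p = -15542/4471 (p = -15542*1/4471 = -15542/4471 ≈ -3.4762)
p - G = -15542/4471 - 1*12465 = -15542/4471 - 12465 = -55746557/4471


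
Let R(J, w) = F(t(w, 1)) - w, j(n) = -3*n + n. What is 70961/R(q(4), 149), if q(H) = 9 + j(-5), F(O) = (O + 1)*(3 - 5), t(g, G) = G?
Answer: -70961/153 ≈ -463.80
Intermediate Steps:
j(n) = -2*n
F(O) = -2 - 2*O (F(O) = (1 + O)*(-2) = -2 - 2*O)
q(H) = 19 (q(H) = 9 - 2*(-5) = 9 + 10 = 19)
R(J, w) = -4 - w (R(J, w) = (-2 - 2*1) - w = (-2 - 2) - w = -4 - w)
70961/R(q(4), 149) = 70961/(-4 - 1*149) = 70961/(-4 - 149) = 70961/(-153) = 70961*(-1/153) = -70961/153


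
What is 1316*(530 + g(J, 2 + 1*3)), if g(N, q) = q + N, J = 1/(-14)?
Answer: 703966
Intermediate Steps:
J = -1/14 ≈ -0.071429
g(N, q) = N + q
1316*(530 + g(J, 2 + 1*3)) = 1316*(530 + (-1/14 + (2 + 1*3))) = 1316*(530 + (-1/14 + (2 + 3))) = 1316*(530 + (-1/14 + 5)) = 1316*(530 + 69/14) = 1316*(7489/14) = 703966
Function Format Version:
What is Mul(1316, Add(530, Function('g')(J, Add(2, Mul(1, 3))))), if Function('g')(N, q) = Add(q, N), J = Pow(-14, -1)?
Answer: 703966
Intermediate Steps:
J = Rational(-1, 14) ≈ -0.071429
Function('g')(N, q) = Add(N, q)
Mul(1316, Add(530, Function('g')(J, Add(2, Mul(1, 3))))) = Mul(1316, Add(530, Add(Rational(-1, 14), Add(2, Mul(1, 3))))) = Mul(1316, Add(530, Add(Rational(-1, 14), Add(2, 3)))) = Mul(1316, Add(530, Add(Rational(-1, 14), 5))) = Mul(1316, Add(530, Rational(69, 14))) = Mul(1316, Rational(7489, 14)) = 703966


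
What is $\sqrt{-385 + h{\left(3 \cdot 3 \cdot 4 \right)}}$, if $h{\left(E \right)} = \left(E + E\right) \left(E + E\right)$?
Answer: $\sqrt{4799} \approx 69.275$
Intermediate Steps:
$h{\left(E \right)} = 4 E^{2}$ ($h{\left(E \right)} = 2 E 2 E = 4 E^{2}$)
$\sqrt{-385 + h{\left(3 \cdot 3 \cdot 4 \right)}} = \sqrt{-385 + 4 \left(3 \cdot 3 \cdot 4\right)^{2}} = \sqrt{-385 + 4 \left(9 \cdot 4\right)^{2}} = \sqrt{-385 + 4 \cdot 36^{2}} = \sqrt{-385 + 4 \cdot 1296} = \sqrt{-385 + 5184} = \sqrt{4799}$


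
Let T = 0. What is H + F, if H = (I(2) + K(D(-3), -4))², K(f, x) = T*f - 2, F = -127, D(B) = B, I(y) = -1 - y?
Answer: -102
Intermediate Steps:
K(f, x) = -2 (K(f, x) = 0*f - 2 = 0 - 2 = -2)
H = 25 (H = ((-1 - 1*2) - 2)² = ((-1 - 2) - 2)² = (-3 - 2)² = (-5)² = 25)
H + F = 25 - 127 = -102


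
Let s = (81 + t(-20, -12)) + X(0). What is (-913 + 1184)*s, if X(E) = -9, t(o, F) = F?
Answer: 16260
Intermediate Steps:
s = 60 (s = (81 - 12) - 9 = 69 - 9 = 60)
(-913 + 1184)*s = (-913 + 1184)*60 = 271*60 = 16260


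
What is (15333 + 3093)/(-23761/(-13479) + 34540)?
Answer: 248364054/465588421 ≈ 0.53344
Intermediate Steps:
(15333 + 3093)/(-23761/(-13479) + 34540) = 18426/(-23761*(-1/13479) + 34540) = 18426/(23761/13479 + 34540) = 18426/(465588421/13479) = 18426*(13479/465588421) = 248364054/465588421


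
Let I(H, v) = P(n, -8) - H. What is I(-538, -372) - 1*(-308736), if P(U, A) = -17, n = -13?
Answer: 309257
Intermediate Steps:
I(H, v) = -17 - H
I(-538, -372) - 1*(-308736) = (-17 - 1*(-538)) - 1*(-308736) = (-17 + 538) + 308736 = 521 + 308736 = 309257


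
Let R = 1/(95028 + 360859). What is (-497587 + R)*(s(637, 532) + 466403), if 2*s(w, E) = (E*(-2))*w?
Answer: -28926849220618692/455887 ≈ -6.3452e+10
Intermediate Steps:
s(w, E) = -E*w (s(w, E) = ((E*(-2))*w)/2 = ((-2*E)*w)/2 = (-2*E*w)/2 = -E*w)
R = 1/455887 ≈ 2.1935e-6
(-497587 + R)*(s(637, 532) + 466403) = (-497587 + 1/455887)*(-1*532*637 + 466403) = -226843444668*(-338884 + 466403)/455887 = -226843444668/455887*127519 = -28926849220618692/455887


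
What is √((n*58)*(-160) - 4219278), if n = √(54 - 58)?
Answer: √(-4219278 - 18560*I) ≈ 4.518 - 2054.1*I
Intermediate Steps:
n = 2*I (n = √(-4) = 2*I ≈ 2.0*I)
√((n*58)*(-160) - 4219278) = √(((2*I)*58)*(-160) - 4219278) = √((116*I)*(-160) - 4219278) = √(-18560*I - 4219278) = √(-4219278 - 18560*I)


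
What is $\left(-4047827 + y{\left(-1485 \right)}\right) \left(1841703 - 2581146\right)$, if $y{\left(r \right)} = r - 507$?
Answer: $2994610310817$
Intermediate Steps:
$y{\left(r \right)} = -507 + r$ ($y{\left(r \right)} = r - 507 = -507 + r$)
$\left(-4047827 + y{\left(-1485 \right)}\right) \left(1841703 - 2581146\right) = \left(-4047827 - 1992\right) \left(1841703 - 2581146\right) = \left(-4047827 - 1992\right) \left(-739443\right) = \left(-4049819\right) \left(-739443\right) = 2994610310817$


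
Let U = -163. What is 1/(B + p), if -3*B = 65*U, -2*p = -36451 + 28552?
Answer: 6/44887 ≈ 0.00013367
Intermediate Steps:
p = 7899/2 (p = -(-36451 + 28552)/2 = -½*(-7899) = 7899/2 ≈ 3949.5)
B = 10595/3 (B = -65*(-163)/3 = -⅓*(-10595) = 10595/3 ≈ 3531.7)
1/(B + p) = 1/(10595/3 + 7899/2) = 1/(44887/6) = 6/44887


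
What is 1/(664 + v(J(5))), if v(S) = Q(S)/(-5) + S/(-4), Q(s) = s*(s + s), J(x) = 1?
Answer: 20/13267 ≈ 0.0015075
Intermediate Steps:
Q(s) = 2*s**2 (Q(s) = s*(2*s) = 2*s**2)
v(S) = -2*S**2/5 - S/4 (v(S) = (2*S**2)/(-5) + S/(-4) = (2*S**2)*(-1/5) + S*(-1/4) = -2*S**2/5 - S/4)
1/(664 + v(J(5))) = 1/(664 + (1/20)*1*(-5 - 8*1)) = 1/(664 + (1/20)*1*(-5 - 8)) = 1/(664 + (1/20)*1*(-13)) = 1/(664 - 13/20) = 1/(13267/20) = 20/13267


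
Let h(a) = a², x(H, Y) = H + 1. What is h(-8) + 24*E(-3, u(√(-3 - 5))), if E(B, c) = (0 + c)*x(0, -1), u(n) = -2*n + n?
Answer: 64 - 48*I*√2 ≈ 64.0 - 67.882*I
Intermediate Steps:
x(H, Y) = 1 + H
u(n) = -n
E(B, c) = c (E(B, c) = (0 + c)*(1 + 0) = c*1 = c)
h(-8) + 24*E(-3, u(√(-3 - 5))) = (-8)² + 24*(-√(-3 - 5)) = 64 + 24*(-√(-8)) = 64 + 24*(-2*I*√2) = 64 - 48*I*√2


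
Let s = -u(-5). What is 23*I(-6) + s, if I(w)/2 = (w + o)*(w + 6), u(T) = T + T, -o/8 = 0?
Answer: 10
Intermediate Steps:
o = 0 (o = -8*0 = 0)
u(T) = 2*T
s = 10 (s = -2*(-5) = -1*(-10) = 10)
I(w) = 2*w*(6 + w) (I(w) = 2*((w + 0)*(w + 6)) = 2*(w*(6 + w)) = 2*w*(6 + w))
23*I(-6) + s = 23*(2*(-6)*(6 - 6)) + 10 = 23*(2*(-6)*0) + 10 = 23*0 + 10 = 0 + 10 = 10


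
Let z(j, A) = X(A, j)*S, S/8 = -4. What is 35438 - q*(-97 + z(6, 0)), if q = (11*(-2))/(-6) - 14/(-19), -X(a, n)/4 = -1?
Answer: 692147/19 ≈ 36429.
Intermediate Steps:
X(a, n) = 4 (X(a, n) = -4*(-1) = 4)
S = -32 (S = 8*(-4) = -32)
q = 251/57 (q = -22*(-⅙) - 14*(-1/19) = 11/3 + 14/19 = 251/57 ≈ 4.4035)
z(j, A) = -128 (z(j, A) = 4*(-32) = -128)
35438 - q*(-97 + z(6, 0)) = 35438 - 251*(-97 - 128)/57 = 35438 - 251*(-225)/57 = 35438 - 1*(-18825/19) = 35438 + 18825/19 = 692147/19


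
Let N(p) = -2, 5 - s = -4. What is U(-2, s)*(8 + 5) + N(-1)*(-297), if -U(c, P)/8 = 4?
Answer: 178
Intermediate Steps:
s = 9 (s = 5 - 1*(-4) = 5 + 4 = 9)
U(c, P) = -32 (U(c, P) = -8*4 = -32)
U(-2, s)*(8 + 5) + N(-1)*(-297) = -32*(8 + 5) - 2*(-297) = -32*13 + 594 = -416 + 594 = 178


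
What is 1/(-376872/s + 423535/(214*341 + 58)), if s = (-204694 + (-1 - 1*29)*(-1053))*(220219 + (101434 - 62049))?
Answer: 25640217666204/148695712745863 ≈ 0.17243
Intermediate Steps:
s = -44938490816 (s = (-204694 + (-1 - 29)*(-1053))*(220219 + 39385) = (-204694 - 30*(-1053))*259604 = (-204694 + 31590)*259604 = -173104*259604 = -44938490816)
1/(-376872/s + 423535/(214*341 + 58)) = 1/(-376872/(-44938490816) + 423535/(214*341 + 58)) = 1/(-376872*(-1/44938490816) + 423535/(72974 + 58)) = 1/(47109/5617311352 + 423535/73032) = 1/(148695712745863/25640217666204) = 25640217666204/148695712745863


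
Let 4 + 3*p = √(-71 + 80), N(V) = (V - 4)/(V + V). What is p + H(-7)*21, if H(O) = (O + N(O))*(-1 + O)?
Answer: 3131/3 ≈ 1043.7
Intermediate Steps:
N(V) = (-4 + V)/(2*V) (N(V) = (-4 + V)/((2*V)) = (-4 + V)*(1/(2*V)) = (-4 + V)/(2*V))
p = -⅓ (p = -4/3 + √(-71 + 80)/3 = -4/3 + √9/3 = -4/3 + (⅓)*3 = -4/3 + 1 = -⅓ ≈ -0.33333)
H(O) = (-1 + O)*(O + (-4 + O)/(2*O)) (H(O) = (O + (-4 + O)/(2*O))*(-1 + O) = (-1 + O)*(O + (-4 + O)/(2*O)))
p + H(-7)*21 = -⅓ + (-5/2 + (-7)² + 2/(-7) - ½*(-7))*21 = -⅓ + (-5/2 + 49 + 2*(-⅐) + 7/2)*21 = -⅓ + (-5/2 + 49 - 2/7 + 7/2)*21 = -⅓ + (348/7)*21 = -⅓ + 1044 = 3131/3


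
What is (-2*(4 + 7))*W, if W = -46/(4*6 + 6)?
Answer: 506/15 ≈ 33.733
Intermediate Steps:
W = -23/15 (W = -46/(24 + 6) = -46/30 = -46*1/30 = -23/15 ≈ -1.5333)
(-2*(4 + 7))*W = -2*(4 + 7)*(-23/15) = -2*11*(-23/15) = -22*(-23/15) = 506/15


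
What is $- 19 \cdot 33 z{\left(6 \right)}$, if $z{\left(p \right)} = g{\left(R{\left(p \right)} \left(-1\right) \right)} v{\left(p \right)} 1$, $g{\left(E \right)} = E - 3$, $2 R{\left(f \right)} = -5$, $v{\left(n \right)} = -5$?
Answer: $- \frac{3135}{2} \approx -1567.5$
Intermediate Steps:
$R{\left(f \right)} = - \frac{5}{2}$ ($R{\left(f \right)} = \frac{1}{2} \left(-5\right) = - \frac{5}{2}$)
$g{\left(E \right)} = -3 + E$
$z{\left(p \right)} = \frac{5}{2}$ ($z{\left(p \right)} = \left(-3 - - \frac{5}{2}\right) \left(-5\right) 1 = \left(-3 + \frac{5}{2}\right) \left(-5\right) 1 = \left(- \frac{1}{2}\right) \left(-5\right) 1 = \frac{5}{2} \cdot 1 = \frac{5}{2}$)
$- 19 \cdot 33 z{\left(6 \right)} = - \frac{19 \cdot 33 \cdot 5}{2} = - \frac{627 \cdot 5}{2} = \left(-1\right) \frac{3135}{2} = - \frac{3135}{2}$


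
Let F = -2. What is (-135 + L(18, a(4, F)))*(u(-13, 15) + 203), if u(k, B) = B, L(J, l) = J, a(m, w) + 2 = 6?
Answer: -25506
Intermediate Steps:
a(m, w) = 4 (a(m, w) = -2 + 6 = 4)
(-135 + L(18, a(4, F)))*(u(-13, 15) + 203) = (-135 + 18)*(15 + 203) = -117*218 = -25506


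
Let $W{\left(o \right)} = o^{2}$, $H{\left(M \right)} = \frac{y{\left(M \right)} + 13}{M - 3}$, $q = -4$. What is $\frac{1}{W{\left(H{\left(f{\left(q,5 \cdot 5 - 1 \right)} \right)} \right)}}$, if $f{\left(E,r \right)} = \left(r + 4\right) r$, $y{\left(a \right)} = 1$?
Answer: $\frac{447561}{196} \approx 2283.5$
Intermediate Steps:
$f{\left(E,r \right)} = r \left(4 + r\right)$ ($f{\left(E,r \right)} = \left(4 + r\right) r = r \left(4 + r\right)$)
$H{\left(M \right)} = \frac{14}{-3 + M}$ ($H{\left(M \right)} = \frac{1 + 13}{M - 3} = \frac{14}{-3 + M}$)
$\frac{1}{W{\left(H{\left(f{\left(q,5 \cdot 5 - 1 \right)} \right)} \right)}} = \frac{1}{\left(\frac{14}{-3 + \left(5 \cdot 5 - 1\right) \left(4 + \left(5 \cdot 5 - 1\right)\right)}\right)^{2}} = \frac{1}{\left(\frac{14}{-3 + \left(25 - 1\right) \left(4 + \left(25 - 1\right)\right)}\right)^{2}} = \frac{1}{\left(\frac{14}{-3 + 24 \left(4 + 24\right)}\right)^{2}} = \frac{1}{\left(\frac{14}{-3 + 24 \cdot 28}\right)^{2}} = \frac{1}{\left(\frac{14}{-3 + 672}\right)^{2}} = \frac{1}{\left(\frac{14}{669}\right)^{2}} = \frac{1}{\frac{196}{447561}} = \frac{447561}{196}$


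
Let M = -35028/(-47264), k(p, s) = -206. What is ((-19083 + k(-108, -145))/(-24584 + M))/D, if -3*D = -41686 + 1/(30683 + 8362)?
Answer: 3813895921320/67541009591783129 ≈ 5.6468e-5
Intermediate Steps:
M = 1251/1688 (M = -35028*(-1/47264) = 1251/1688 ≈ 0.74111)
D = 1627629869/117135 (D = -(-41686 + 1/(30683 + 8362))/3 = -(-41686 + 1/39045)/3 = -1/3*(-1627629869/39045) = 1627629869/117135 ≈ 13895.)
((-19083 + k(-108, -145))/(-24584 + M))/D = ((-19083 - 206)/(-24584 + 1251/1688))/(1627629869/117135) = -19289/(-41496541/1688)*(117135/1627629869) = -19289*(-1688/41496541)*(117135/1627629869) = (32559832/41496541)*(117135/1627629869) = 3813895921320/67541009591783129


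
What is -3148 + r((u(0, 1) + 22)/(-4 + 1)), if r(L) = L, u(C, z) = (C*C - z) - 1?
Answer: -9464/3 ≈ -3154.7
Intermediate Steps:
u(C, z) = -1 + C**2 - z (u(C, z) = (C**2 - z) - 1 = -1 + C**2 - z)
-3148 + r((u(0, 1) + 22)/(-4 + 1)) = -3148 + ((-1 + 0**2 - 1*1) + 22)/(-4 + 1) = -3148 + ((-1 + 0 - 1) + 22)/(-3) = -3148 + (-2 + 22)*(-1/3) = -3148 + 20*(-1/3) = -3148 - 20/3 = -9464/3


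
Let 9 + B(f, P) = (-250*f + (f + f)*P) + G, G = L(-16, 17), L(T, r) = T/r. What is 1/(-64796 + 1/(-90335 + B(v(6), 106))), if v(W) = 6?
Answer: -1539740/99768993057 ≈ -1.5433e-5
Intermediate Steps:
G = -16/17 ≈ -0.94118
B(f, P) = -169/17 - 250*f + 2*P*f (B(f, P) = -9 + ((-250*f + (f + f)*P) - 16/17) = -9 + ((-250*f + (2*f)*P) - 16/17) = -9 + ((-250*f + 2*P*f) - 16/17) = -9 + (-16/17 - 250*f + 2*P*f) = -169/17 - 250*f + 2*P*f)
1/(-64796 + 1/(-90335 + B(v(6), 106))) = 1/(-64796 + 1/(-90335 + (-169/17 - 250*6 + 2*106*6))) = 1/(-64796 + 1/(-90335 + (-169/17 - 1500 + 1272))) = 1/(-64796 + 1/(-90335 - 4045/17)) = 1/(-64796 + 1/(-1539740/17)) = 1/(-64796 - 17/1539740) = 1/(-99768993057/1539740) = -1539740/99768993057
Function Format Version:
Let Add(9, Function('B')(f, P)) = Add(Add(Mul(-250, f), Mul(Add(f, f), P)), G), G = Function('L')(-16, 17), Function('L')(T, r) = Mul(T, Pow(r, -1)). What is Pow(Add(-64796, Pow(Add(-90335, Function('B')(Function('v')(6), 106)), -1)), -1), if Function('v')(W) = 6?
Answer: Rational(-1539740, 99768993057) ≈ -1.5433e-5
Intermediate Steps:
G = Rational(-16, 17) (G = Mul(-16, Pow(17, -1)) = Mul(-16, Rational(1, 17)) = Rational(-16, 17) ≈ -0.94118)
Function('B')(f, P) = Add(Rational(-169, 17), Mul(-250, f), Mul(2, P, f)) (Function('B')(f, P) = Add(-9, Add(Add(Mul(-250, f), Mul(Add(f, f), P)), Rational(-16, 17))) = Add(-9, Add(Add(Mul(-250, f), Mul(Mul(2, f), P)), Rational(-16, 17))) = Add(-9, Add(Add(Mul(-250, f), Mul(2, P, f)), Rational(-16, 17))) = Add(-9, Add(Rational(-16, 17), Mul(-250, f), Mul(2, P, f))) = Add(Rational(-169, 17), Mul(-250, f), Mul(2, P, f)))
Pow(Add(-64796, Pow(Add(-90335, Function('B')(Function('v')(6), 106)), -1)), -1) = Pow(Add(-64796, Pow(Add(-90335, Add(Rational(-169, 17), Mul(-250, 6), Mul(2, 106, 6))), -1)), -1) = Pow(Add(-64796, Pow(Add(-90335, Add(Rational(-169, 17), -1500, 1272)), -1)), -1) = Pow(Add(-64796, Pow(Add(-90335, Rational(-4045, 17)), -1)), -1) = Pow(Add(-64796, Pow(Rational(-1539740, 17), -1)), -1) = Pow(Add(-64796, Rational(-17, 1539740)), -1) = Pow(Rational(-99768993057, 1539740), -1) = Rational(-1539740, 99768993057)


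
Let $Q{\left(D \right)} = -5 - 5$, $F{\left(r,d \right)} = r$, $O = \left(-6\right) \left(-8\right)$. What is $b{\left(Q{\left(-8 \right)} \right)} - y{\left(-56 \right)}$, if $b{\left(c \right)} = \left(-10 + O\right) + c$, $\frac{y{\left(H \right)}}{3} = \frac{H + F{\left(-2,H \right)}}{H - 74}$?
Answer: $\frac{1733}{65} \approx 26.662$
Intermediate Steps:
$O = 48$
$y{\left(H \right)} = \frac{3 \left(-2 + H\right)}{-74 + H}$ ($y{\left(H \right)} = 3 \frac{H - 2}{H - 74} = 3 \frac{-2 + H}{-74 + H} = \frac{3 \left(-2 + H\right)}{-74 + H}$)
$Q{\left(D \right)} = -10$ ($Q{\left(D \right)} = -5 - 5 = -10$)
$b{\left(c \right)} = 38 + c$ ($b{\left(c \right)} = \left(-10 + 48\right) + c = 38 + c$)
$b{\left(Q{\left(-8 \right)} \right)} - y{\left(-56 \right)} = \left(38 - 10\right) - \frac{3 \left(-2 - 56\right)}{-74 - 56} = 28 - 3 \frac{1}{-130} \left(-58\right) = 28 - 3 \left(- \frac{1}{130}\right) \left(-58\right) = 28 - \frac{87}{65} = \frac{1733}{65}$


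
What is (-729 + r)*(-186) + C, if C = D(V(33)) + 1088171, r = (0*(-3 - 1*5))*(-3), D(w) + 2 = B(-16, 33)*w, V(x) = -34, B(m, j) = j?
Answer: 1222641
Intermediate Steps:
D(w) = -2 + 33*w
r = 0 (r = (0*(-3 - 5))*(-3) = (0*(-8))*(-3) = 0*(-3) = 0)
C = 1087047 (C = (-2 + 33*(-34)) + 1088171 = (-2 - 1122) + 1088171 = -1124 + 1088171 = 1087047)
(-729 + r)*(-186) + C = (-729 + 0)*(-186) + 1087047 = -729*(-186) + 1087047 = 135594 + 1087047 = 1222641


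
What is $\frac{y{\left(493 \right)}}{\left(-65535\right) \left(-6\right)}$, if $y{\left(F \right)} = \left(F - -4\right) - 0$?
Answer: $\frac{497}{393210} \approx 0.001264$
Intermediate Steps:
$y{\left(F \right)} = 4 + F$ ($y{\left(F \right)} = \left(F + 4\right) + 0 = \left(4 + F\right) + 0 = 4 + F$)
$\frac{y{\left(493 \right)}}{\left(-65535\right) \left(-6\right)} = \frac{4 + 493}{\left(-65535\right) \left(-6\right)} = \frac{497}{393210}$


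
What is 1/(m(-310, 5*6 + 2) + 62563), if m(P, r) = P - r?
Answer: 1/62221 ≈ 1.6072e-5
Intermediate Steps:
1/(m(-310, 5*6 + 2) + 62563) = 1/((-310 - (5*6 + 2)) + 62563) = 1/((-310 - (30 + 2)) + 62563) = 1/((-310 - 1*32) + 62563) = 1/((-310 - 32) + 62563) = 1/(-342 + 62563) = 1/62221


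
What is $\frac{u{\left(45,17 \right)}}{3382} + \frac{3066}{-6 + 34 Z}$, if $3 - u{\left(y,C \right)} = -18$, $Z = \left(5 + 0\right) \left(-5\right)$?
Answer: $- \frac{2587809}{723748} \approx -3.5756$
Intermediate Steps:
$Z = -25$ ($Z = 5 \left(-5\right) = -25$)
$u{\left(y,C \right)} = 21$ ($u{\left(y,C \right)} = 3 - -18 = 3 + 18 = 21$)
$\frac{u{\left(45,17 \right)}}{3382} + \frac{3066}{-6 + 34 Z} = \frac{21}{3382} + \frac{3066}{-6 + 34 \left(-25\right)} = 21 \cdot \frac{1}{3382} + \frac{3066}{-6 - 850} = \frac{21}{3382} + \frac{3066}{-856} = \frac{21}{3382} + 3066 \left(- \frac{1}{856}\right) = \frac{21}{3382} - \frac{1533}{428} = - \frac{2587809}{723748}$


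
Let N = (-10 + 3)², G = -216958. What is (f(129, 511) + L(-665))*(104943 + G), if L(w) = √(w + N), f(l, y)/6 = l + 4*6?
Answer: -102829770 - 224030*I*√154 ≈ -1.0283e+8 - 2.7801e+6*I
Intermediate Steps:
f(l, y) = 144 + 6*l (f(l, y) = 6*(l + 4*6) = 6*(l + 24) = 6*(24 + l) = 144 + 6*l)
N = 49 (N = (-7)² = 49)
L(w) = √(49 + w) (L(w) = √(w + 49) = √(49 + w))
(f(129, 511) + L(-665))*(104943 + G) = ((144 + 6*129) + √(49 - 665))*(104943 - 216958) = ((144 + 774) + √(-616))*(-112015) = (918 + 2*I*√154)*(-112015) = -102829770 - 224030*I*√154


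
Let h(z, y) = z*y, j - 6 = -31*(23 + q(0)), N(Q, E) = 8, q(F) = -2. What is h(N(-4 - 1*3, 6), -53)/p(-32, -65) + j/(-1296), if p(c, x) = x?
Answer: 197143/28080 ≈ 7.0208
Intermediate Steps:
j = -645 (j = 6 - 31*(23 - 2) = 6 - 31*21 = 6 - 651 = -645)
h(z, y) = y*z
h(N(-4 - 1*3, 6), -53)/p(-32, -65) + j/(-1296) = -53*8/(-65) - 645/(-1296) = -424*(-1/65) - 645*(-1/1296) = 424/65 + 215/432 = 197143/28080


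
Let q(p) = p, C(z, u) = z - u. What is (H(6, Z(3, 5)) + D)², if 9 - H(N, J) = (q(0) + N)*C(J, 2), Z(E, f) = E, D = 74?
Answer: 5929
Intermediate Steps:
H(N, J) = 9 - N*(-2 + J) (H(N, J) = 9 - (0 + N)*(J - 1*2) = 9 - N*(J - 2) = 9 - N*(-2 + J))
(H(6, Z(3, 5)) + D)² = ((9 - 1*6*(-2 + 3)) + 74)² = ((9 - 1*6*1) + 74)² = ((9 - 6) + 74)² = (3 + 74)² = 77² = 5929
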